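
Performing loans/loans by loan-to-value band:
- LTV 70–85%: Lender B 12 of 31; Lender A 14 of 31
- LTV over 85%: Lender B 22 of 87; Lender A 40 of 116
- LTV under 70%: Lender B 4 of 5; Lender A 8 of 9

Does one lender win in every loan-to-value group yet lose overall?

No

LTV 70–85%: Lender B 12/31 = 38.7%, Lender A 14/31 = 45.2% → Lender A
LTV over 85%: Lender B 22/87 = 25.3%, Lender A 40/116 = 34.5% → Lender A
LTV under 70%: Lender B 4/5 = 80.0%, Lender A 8/9 = 88.9% → Lender A
Overall: Lender B 38/123 = 30.9%, Lender A 62/156 = 39.7% → Lender A
Lender A wins overall and in every loan-to-value group — no reversal.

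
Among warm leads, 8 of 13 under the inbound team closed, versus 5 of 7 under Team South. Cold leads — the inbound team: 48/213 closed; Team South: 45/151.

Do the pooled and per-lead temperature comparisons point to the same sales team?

Yes

Warm: the inbound team 8/13 = 61.5%, Team South 5/7 = 71.4% → Team South
Cold: the inbound team 48/213 = 22.5%, Team South 45/151 = 29.8% → Team South
Overall: the inbound team 56/226 = 24.8%, Team South 50/158 = 31.6% → Team South
Team South wins overall and in every lead group — no reversal.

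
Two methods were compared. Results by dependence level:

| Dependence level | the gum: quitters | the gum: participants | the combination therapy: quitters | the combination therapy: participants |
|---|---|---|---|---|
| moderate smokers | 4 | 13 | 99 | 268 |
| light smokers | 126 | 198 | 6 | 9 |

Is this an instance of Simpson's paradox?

Yes

Moderate smokers: the gum 4/13 = 30.8%, the combination therapy 99/268 = 36.9% → the combination therapy
Light smokers: the gum 126/198 = 63.6%, the combination therapy 6/9 = 66.7% → the combination therapy
Overall: the gum 130/211 = 61.6%, the combination therapy 105/277 = 37.9% → the gum
The combination therapy wins each dependence group but the gum wins overall — the comparison reverses. The combination therapy's participants skew toward moderate smokers, which has a lower base rate.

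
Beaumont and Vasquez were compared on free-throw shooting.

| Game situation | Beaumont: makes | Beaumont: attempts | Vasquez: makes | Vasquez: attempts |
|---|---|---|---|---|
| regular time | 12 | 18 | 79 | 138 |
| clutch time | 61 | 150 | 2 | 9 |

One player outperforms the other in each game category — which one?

Beaumont

Regular time: Beaumont 12/18 = 66.7%, Vasquez 79/138 = 57.2% → Beaumont
Clutch time: Beaumont 61/150 = 40.7%, Vasquez 2/9 = 22.2% → Beaumont
Beaumont has the higher rate in both groups.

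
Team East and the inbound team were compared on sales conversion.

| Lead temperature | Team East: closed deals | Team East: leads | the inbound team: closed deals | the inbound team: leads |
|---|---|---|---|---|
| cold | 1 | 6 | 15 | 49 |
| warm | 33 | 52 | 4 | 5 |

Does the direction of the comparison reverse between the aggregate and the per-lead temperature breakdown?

Yes

Cold: Team East 1/6 = 16.7%, the inbound team 15/49 = 30.6% → the inbound team
Warm: Team East 33/52 = 63.5%, the inbound team 4/5 = 80.0% → the inbound team
Overall: Team East 34/58 = 58.6%, the inbound team 19/54 = 35.2% → Team East
The inbound team wins each lead group but Team East wins overall — the comparison reverses. The inbound team's leads skew toward cold, which has a lower base rate.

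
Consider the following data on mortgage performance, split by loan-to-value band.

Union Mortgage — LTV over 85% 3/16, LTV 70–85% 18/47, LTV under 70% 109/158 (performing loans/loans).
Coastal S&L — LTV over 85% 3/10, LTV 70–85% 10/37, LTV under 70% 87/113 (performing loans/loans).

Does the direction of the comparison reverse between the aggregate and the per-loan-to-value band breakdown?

LTV over 85%: Union Mortgage 3/16 = 18.8%, Coastal S&L 3/10 = 30.0% → Coastal S&L
LTV 70–85%: Union Mortgage 18/47 = 38.3%, Coastal S&L 10/37 = 27.0% → Union Mortgage
LTV under 70%: Union Mortgage 109/158 = 69.0%, Coastal S&L 87/113 = 77.0% → Coastal S&L
Overall: Union Mortgage 130/221 = 58.8%, Coastal S&L 100/160 = 62.5% → Coastal S&L
Neither sweeps: Union Mortgage wins 1 of 3 groups, Coastal S&L wins 2. Coastal S&L wins overall but not every group — no Simpson reversal.

No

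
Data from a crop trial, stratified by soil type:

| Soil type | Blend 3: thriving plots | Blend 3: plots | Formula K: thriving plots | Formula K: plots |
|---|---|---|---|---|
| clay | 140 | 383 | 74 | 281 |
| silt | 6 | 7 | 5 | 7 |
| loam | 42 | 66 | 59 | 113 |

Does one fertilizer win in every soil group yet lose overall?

Clay: Blend 3 140/383 = 36.6%, Formula K 74/281 = 26.3% → Blend 3
Silt: Blend 3 6/7 = 85.7%, Formula K 5/7 = 71.4% → Blend 3
Loam: Blend 3 42/66 = 63.6%, Formula K 59/113 = 52.2% → Blend 3
Overall: Blend 3 188/456 = 41.2%, Formula K 138/401 = 34.4% → Blend 3
Blend 3 wins overall and in every soil group — no reversal.

No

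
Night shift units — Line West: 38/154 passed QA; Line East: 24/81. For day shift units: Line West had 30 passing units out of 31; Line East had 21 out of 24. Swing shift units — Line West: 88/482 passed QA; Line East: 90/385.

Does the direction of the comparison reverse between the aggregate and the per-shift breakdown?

Night shift: Line West 38/154 = 24.7%, Line East 24/81 = 29.6% → Line East
Day shift: Line West 30/31 = 96.8%, Line East 21/24 = 87.5% → Line West
Swing shift: Line West 88/482 = 18.3%, Line East 90/385 = 23.4% → Line East
Overall: Line West 156/667 = 23.4%, Line East 135/490 = 27.6% → Line East
Neither sweeps: Line West wins 1 of 3 groups, Line East wins 2. Line East wins overall but not every group — no Simpson reversal.

No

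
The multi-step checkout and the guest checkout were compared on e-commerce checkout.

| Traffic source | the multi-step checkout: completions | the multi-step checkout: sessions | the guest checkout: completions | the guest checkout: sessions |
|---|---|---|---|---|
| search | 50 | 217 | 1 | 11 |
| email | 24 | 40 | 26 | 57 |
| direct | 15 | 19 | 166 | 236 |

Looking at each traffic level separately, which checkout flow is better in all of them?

the multi-step checkout

Search: the multi-step checkout 50/217 = 23.0%, the guest checkout 1/11 = 9.1% → the multi-step checkout
Email: the multi-step checkout 24/40 = 60.0%, the guest checkout 26/57 = 45.6% → the multi-step checkout
Direct: the multi-step checkout 15/19 = 78.9%, the guest checkout 166/236 = 70.3% → the multi-step checkout
The multi-step checkout has the higher rate in all 3 groups.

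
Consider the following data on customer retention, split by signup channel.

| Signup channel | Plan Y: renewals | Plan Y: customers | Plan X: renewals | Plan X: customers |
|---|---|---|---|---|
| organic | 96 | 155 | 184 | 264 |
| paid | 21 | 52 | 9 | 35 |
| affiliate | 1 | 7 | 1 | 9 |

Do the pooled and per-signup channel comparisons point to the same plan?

No

Organic: Plan Y 96/155 = 61.9%, Plan X 184/264 = 69.7% → Plan X
Paid: Plan Y 21/52 = 40.4%, Plan X 9/35 = 25.7% → Plan Y
Affiliate: Plan Y 1/7 = 14.3%, Plan X 1/9 = 11.1% → Plan Y
Overall: Plan Y 118/214 = 55.1%, Plan X 194/308 = 63.0% → Plan X
Neither sweeps: Plan Y wins 2 of 3 groups, Plan X wins 1. Plan X wins overall but not every group — no Simpson reversal.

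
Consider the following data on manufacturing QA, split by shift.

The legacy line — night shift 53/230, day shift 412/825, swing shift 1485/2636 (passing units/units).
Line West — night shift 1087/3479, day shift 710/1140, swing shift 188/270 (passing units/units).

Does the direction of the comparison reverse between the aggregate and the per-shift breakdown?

Yes

Night shift: the legacy line 53/230 = 23.0%, Line West 1087/3479 = 31.2% → Line West
Day shift: the legacy line 412/825 = 49.9%, Line West 710/1140 = 62.3% → Line West
Swing shift: the legacy line 1485/2636 = 56.3%, Line West 188/270 = 69.6% → Line West
Overall: the legacy line 1950/3691 = 52.8%, Line West 1985/4889 = 40.6% → the legacy line
Line West wins each shift group but the legacy line wins overall — the comparison reverses. Line West's units skew toward night shift, which has a lower base rate.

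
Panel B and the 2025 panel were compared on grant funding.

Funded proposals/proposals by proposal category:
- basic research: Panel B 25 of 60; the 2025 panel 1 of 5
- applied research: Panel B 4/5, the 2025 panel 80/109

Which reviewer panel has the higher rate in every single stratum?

Panel B

Basic research: Panel B 25/60 = 41.7%, the 2025 panel 1/5 = 20.0% → Panel B
Applied research: Panel B 4/5 = 80.0%, the 2025 panel 80/109 = 73.4% → Panel B
Panel B has the higher rate in both groups.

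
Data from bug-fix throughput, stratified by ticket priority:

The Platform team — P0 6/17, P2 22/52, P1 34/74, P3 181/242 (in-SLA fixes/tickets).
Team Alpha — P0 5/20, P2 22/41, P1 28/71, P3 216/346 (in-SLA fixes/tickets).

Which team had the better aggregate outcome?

P0: the Platform team 6/17 = 35.3%, Team Alpha 5/20 = 25.0% → the Platform team
P2: the Platform team 22/52 = 42.3%, Team Alpha 22/41 = 53.7% → Team Alpha
P1: the Platform team 34/74 = 45.9%, Team Alpha 28/71 = 39.4% → the Platform team
P3: the Platform team 181/242 = 74.8%, Team Alpha 216/346 = 62.4% → the Platform team
Overall: the Platform team 243/385 = 63.1%, Team Alpha 271/478 = 56.7% → the Platform team
(Neither sweeps every ticket group, but the Platform team has the higher pooled rate.)

the Platform team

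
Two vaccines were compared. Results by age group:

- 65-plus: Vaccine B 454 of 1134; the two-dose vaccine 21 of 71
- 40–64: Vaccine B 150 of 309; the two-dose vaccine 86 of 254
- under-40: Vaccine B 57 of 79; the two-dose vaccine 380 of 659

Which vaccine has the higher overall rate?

the two-dose vaccine

65-plus: Vaccine B 454/1134 = 40.0%, the two-dose vaccine 21/71 = 29.6% → Vaccine B
40–64: Vaccine B 150/309 = 48.5%, the two-dose vaccine 86/254 = 33.9% → Vaccine B
Under-40: Vaccine B 57/79 = 72.2%, the two-dose vaccine 380/659 = 57.7% → Vaccine B
Overall: Vaccine B 661/1522 = 43.4%, the two-dose vaccine 487/984 = 49.5% → the two-dose vaccine
(Vaccine B wins every age group but the two-dose vaccine wins overall — Vaccine B's recipients skew toward the low-rate 65-plus group.)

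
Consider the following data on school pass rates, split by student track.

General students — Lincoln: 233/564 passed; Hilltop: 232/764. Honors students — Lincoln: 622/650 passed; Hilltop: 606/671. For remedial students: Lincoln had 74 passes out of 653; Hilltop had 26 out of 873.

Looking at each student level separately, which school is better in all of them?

General: Lincoln 233/564 = 41.3%, Hilltop 232/764 = 30.4% → Lincoln
Honors: Lincoln 622/650 = 95.7%, Hilltop 606/671 = 90.3% → Lincoln
Remedial: Lincoln 74/653 = 11.3%, Hilltop 26/873 = 3.0% → Lincoln
Lincoln has the higher rate in all 3 groups.

Lincoln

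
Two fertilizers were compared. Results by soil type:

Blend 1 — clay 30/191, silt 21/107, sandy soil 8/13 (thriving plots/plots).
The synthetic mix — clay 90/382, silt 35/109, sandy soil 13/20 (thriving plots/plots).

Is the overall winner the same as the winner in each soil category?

Yes

Clay: Blend 1 30/191 = 15.7%, the synthetic mix 90/382 = 23.6% → the synthetic mix
Silt: Blend 1 21/107 = 19.6%, the synthetic mix 35/109 = 32.1% → the synthetic mix
Sandy soil: Blend 1 8/13 = 61.5%, the synthetic mix 13/20 = 65.0% → the synthetic mix
Overall: Blend 1 59/311 = 19.0%, the synthetic mix 138/511 = 27.0% → the synthetic mix
The synthetic mix wins overall and in every soil group — no reversal.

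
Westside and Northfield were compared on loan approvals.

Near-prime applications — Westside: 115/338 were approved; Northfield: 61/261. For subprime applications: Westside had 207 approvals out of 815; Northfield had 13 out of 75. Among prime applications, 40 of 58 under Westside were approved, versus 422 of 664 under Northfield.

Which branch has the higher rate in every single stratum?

Near-prime: Westside 115/338 = 34.0%, Northfield 61/261 = 23.4% → Westside
Subprime: Westside 207/815 = 25.4%, Northfield 13/75 = 17.3% → Westside
Prime: Westside 40/58 = 69.0%, Northfield 422/664 = 63.6% → Westside
Westside has the higher rate in all 3 groups.

Westside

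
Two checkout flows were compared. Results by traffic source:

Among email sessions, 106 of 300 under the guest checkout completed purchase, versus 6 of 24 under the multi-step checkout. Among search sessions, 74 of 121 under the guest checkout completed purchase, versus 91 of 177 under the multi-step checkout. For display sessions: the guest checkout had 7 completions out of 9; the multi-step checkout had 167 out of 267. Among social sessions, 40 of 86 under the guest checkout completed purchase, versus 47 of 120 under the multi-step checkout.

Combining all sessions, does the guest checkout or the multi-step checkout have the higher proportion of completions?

Email: the guest checkout 106/300 = 35.3%, the multi-step checkout 6/24 = 25.0% → the guest checkout
Search: the guest checkout 74/121 = 61.2%, the multi-step checkout 91/177 = 51.4% → the guest checkout
Display: the guest checkout 7/9 = 77.8%, the multi-step checkout 167/267 = 62.5% → the guest checkout
Social: the guest checkout 40/86 = 46.5%, the multi-step checkout 47/120 = 39.2% → the guest checkout
Overall: the guest checkout 227/516 = 44.0%, the multi-step checkout 311/588 = 52.9% → the multi-step checkout
(The guest checkout wins every traffic group but the multi-step checkout wins overall — the guest checkout's sessions skew toward the low-rate email group.)

the multi-step checkout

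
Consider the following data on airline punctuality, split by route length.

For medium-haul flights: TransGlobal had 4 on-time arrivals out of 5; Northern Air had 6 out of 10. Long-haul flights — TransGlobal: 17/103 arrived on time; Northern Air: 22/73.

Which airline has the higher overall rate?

Medium-haul: TransGlobal 4/5 = 80.0%, Northern Air 6/10 = 60.0% → TransGlobal
Long-haul: TransGlobal 17/103 = 16.5%, Northern Air 22/73 = 30.1% → Northern Air
Overall: TransGlobal 21/108 = 19.4%, Northern Air 28/83 = 33.7% → Northern Air
(Neither sweeps every route group, but Northern Air has the higher pooled rate.)

Northern Air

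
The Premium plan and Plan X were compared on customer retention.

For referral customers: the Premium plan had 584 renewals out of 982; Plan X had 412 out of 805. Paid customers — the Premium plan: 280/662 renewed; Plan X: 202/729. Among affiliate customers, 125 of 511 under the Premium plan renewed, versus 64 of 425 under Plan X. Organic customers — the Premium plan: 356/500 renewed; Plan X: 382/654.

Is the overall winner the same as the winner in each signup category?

Referral: the Premium plan 584/982 = 59.5%, Plan X 412/805 = 51.2% → the Premium plan
Paid: the Premium plan 280/662 = 42.3%, Plan X 202/729 = 27.7% → the Premium plan
Affiliate: the Premium plan 125/511 = 24.5%, Plan X 64/425 = 15.1% → the Premium plan
Organic: the Premium plan 356/500 = 71.2%, Plan X 382/654 = 58.4% → the Premium plan
Overall: the Premium plan 1345/2655 = 50.7%, Plan X 1060/2613 = 40.6% → the Premium plan
The Premium plan wins overall and in every signup group — no reversal.

Yes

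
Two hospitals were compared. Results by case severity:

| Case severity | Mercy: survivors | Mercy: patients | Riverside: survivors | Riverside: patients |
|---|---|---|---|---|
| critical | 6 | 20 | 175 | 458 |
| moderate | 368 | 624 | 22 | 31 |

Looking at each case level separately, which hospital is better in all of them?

Riverside

Critical: Mercy 6/20 = 30.0%, Riverside 175/458 = 38.2% → Riverside
Moderate: Mercy 368/624 = 59.0%, Riverside 22/31 = 71.0% → Riverside
Riverside has the higher rate in both groups.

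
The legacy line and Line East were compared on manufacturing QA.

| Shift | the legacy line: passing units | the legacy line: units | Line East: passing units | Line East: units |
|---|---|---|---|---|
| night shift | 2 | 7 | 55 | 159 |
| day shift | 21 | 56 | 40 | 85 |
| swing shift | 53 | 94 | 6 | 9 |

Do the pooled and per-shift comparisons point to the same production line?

Night shift: the legacy line 2/7 = 28.6%, Line East 55/159 = 34.6% → Line East
Day shift: the legacy line 21/56 = 37.5%, Line East 40/85 = 47.1% → Line East
Swing shift: the legacy line 53/94 = 56.4%, Line East 6/9 = 66.7% → Line East
Overall: the legacy line 76/157 = 48.4%, Line East 101/253 = 39.9% → the legacy line
Line East wins each shift group but the legacy line wins overall — the comparison reverses. Line East's units skew toward night shift, which has a lower base rate.

No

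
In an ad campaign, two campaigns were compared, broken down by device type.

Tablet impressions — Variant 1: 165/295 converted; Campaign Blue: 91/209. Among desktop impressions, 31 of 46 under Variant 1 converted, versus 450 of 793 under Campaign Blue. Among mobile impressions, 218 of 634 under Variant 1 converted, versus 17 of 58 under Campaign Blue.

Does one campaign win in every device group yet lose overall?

Tablet: Variant 1 165/295 = 55.9%, Campaign Blue 91/209 = 43.5% → Variant 1
Desktop: Variant 1 31/46 = 67.4%, Campaign Blue 450/793 = 56.7% → Variant 1
Mobile: Variant 1 218/634 = 34.4%, Campaign Blue 17/58 = 29.3% → Variant 1
Overall: Variant 1 414/975 = 42.5%, Campaign Blue 558/1060 = 52.6% → Campaign Blue
Variant 1 wins each device group but Campaign Blue wins overall — the comparison reverses. Variant 1's impressions skew toward mobile, which has a lower base rate.

Yes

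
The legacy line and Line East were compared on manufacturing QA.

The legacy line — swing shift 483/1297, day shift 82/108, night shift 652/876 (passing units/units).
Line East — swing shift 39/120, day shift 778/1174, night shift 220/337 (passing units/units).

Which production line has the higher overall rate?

Swing shift: the legacy line 483/1297 = 37.2%, Line East 39/120 = 32.5% → the legacy line
Day shift: the legacy line 82/108 = 75.9%, Line East 778/1174 = 66.3% → the legacy line
Night shift: the legacy line 652/876 = 74.4%, Line East 220/337 = 65.3% → the legacy line
Overall: the legacy line 1217/2281 = 53.4%, Line East 1037/1631 = 63.6% → Line East
(The legacy line wins every shift group but Line East wins overall — the legacy line's units skew toward the low-rate swing shift group.)

Line East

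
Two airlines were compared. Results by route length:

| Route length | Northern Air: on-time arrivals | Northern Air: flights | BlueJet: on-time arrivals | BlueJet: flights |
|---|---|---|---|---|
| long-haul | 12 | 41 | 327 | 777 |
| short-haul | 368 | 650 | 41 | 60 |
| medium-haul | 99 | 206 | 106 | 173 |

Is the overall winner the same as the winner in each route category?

Long-haul: Northern Air 12/41 = 29.3%, BlueJet 327/777 = 42.1% → BlueJet
Short-haul: Northern Air 368/650 = 56.6%, BlueJet 41/60 = 68.3% → BlueJet
Medium-haul: Northern Air 99/206 = 48.1%, BlueJet 106/173 = 61.3% → BlueJet
Overall: Northern Air 479/897 = 53.4%, BlueJet 474/1010 = 46.9% → Northern Air
BlueJet wins each route group but Northern Air wins overall — the comparison reverses. BlueJet's flights skew toward long-haul, which has a lower base rate.

No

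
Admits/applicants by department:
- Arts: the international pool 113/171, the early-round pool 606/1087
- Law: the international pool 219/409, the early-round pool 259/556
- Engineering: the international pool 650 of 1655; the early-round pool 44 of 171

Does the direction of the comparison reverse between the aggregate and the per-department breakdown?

Arts: the international pool 113/171 = 66.1%, the early-round pool 606/1087 = 55.7% → the international pool
Law: the international pool 219/409 = 53.5%, the early-round pool 259/556 = 46.6% → the international pool
Engineering: the international pool 650/1655 = 39.3%, the early-round pool 44/171 = 25.7% → the international pool
Overall: the international pool 982/2235 = 43.9%, the early-round pool 909/1814 = 50.1% → the early-round pool
The international pool wins each department group but the early-round pool wins overall — the comparison reverses. The international pool's applicants skew toward Engineering, which has a lower base rate.

Yes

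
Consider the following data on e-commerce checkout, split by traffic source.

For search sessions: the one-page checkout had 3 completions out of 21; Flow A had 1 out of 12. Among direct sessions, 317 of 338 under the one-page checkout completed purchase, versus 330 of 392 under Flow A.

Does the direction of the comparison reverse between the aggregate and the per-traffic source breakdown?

No

Search: the one-page checkout 3/21 = 14.3%, Flow A 1/12 = 8.3% → the one-page checkout
Direct: the one-page checkout 317/338 = 93.8%, Flow A 330/392 = 84.2% → the one-page checkout
Overall: the one-page checkout 320/359 = 89.1%, Flow A 331/404 = 81.9% → the one-page checkout
The one-page checkout wins overall and in every traffic group — no reversal.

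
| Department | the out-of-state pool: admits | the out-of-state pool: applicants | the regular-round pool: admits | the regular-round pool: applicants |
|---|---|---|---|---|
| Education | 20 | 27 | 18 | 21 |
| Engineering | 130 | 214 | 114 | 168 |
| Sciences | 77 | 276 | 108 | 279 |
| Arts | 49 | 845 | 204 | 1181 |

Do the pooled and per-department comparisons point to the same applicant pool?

Yes

Education: the out-of-state pool 20/27 = 74.1%, the regular-round pool 18/21 = 85.7% → the regular-round pool
Engineering: the out-of-state pool 130/214 = 60.7%, the regular-round pool 114/168 = 67.9% → the regular-round pool
Sciences: the out-of-state pool 77/276 = 27.9%, the regular-round pool 108/279 = 38.7% → the regular-round pool
Arts: the out-of-state pool 49/845 = 5.8%, the regular-round pool 204/1181 = 17.3% → the regular-round pool
Overall: the out-of-state pool 276/1362 = 20.3%, the regular-round pool 444/1649 = 26.9% → the regular-round pool
The regular-round pool wins overall and in every department group — no reversal.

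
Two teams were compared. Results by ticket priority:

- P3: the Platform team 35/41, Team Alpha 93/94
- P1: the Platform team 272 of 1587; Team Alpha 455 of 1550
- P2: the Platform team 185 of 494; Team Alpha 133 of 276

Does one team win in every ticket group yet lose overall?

P3: the Platform team 35/41 = 85.4%, Team Alpha 93/94 = 98.9% → Team Alpha
P1: the Platform team 272/1587 = 17.1%, Team Alpha 455/1550 = 29.4% → Team Alpha
P2: the Platform team 185/494 = 37.4%, Team Alpha 133/276 = 48.2% → Team Alpha
Overall: the Platform team 492/2122 = 23.2%, Team Alpha 681/1920 = 35.5% → Team Alpha
Team Alpha wins overall and in every ticket group — no reversal.

No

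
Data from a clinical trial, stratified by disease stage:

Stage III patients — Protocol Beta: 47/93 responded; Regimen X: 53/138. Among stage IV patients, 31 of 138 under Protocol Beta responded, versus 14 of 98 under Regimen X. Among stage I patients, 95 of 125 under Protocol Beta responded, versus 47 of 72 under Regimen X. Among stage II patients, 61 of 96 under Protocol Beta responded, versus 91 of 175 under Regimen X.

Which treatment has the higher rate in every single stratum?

Protocol Beta

Stage III: Protocol Beta 47/93 = 50.5%, Regimen X 53/138 = 38.4% → Protocol Beta
Stage IV: Protocol Beta 31/138 = 22.5%, Regimen X 14/98 = 14.3% → Protocol Beta
Stage I: Protocol Beta 95/125 = 76.0%, Regimen X 47/72 = 65.3% → Protocol Beta
Stage II: Protocol Beta 61/96 = 63.5%, Regimen X 91/175 = 52.0% → Protocol Beta
Protocol Beta has the higher rate in all 4 groups.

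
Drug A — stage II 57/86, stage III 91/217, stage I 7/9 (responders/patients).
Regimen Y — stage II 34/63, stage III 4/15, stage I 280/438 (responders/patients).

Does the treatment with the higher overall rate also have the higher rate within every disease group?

Stage II: Drug A 57/86 = 66.3%, Regimen Y 34/63 = 54.0% → Drug A
Stage III: Drug A 91/217 = 41.9%, Regimen Y 4/15 = 26.7% → Drug A
Stage I: Drug A 7/9 = 77.8%, Regimen Y 280/438 = 63.9% → Drug A
Overall: Drug A 155/312 = 49.7%, Regimen Y 318/516 = 61.6% → Regimen Y
Drug A wins each disease group but Regimen Y wins overall — the comparison reverses. Drug A's patients skew toward stage III, which has a lower base rate.

No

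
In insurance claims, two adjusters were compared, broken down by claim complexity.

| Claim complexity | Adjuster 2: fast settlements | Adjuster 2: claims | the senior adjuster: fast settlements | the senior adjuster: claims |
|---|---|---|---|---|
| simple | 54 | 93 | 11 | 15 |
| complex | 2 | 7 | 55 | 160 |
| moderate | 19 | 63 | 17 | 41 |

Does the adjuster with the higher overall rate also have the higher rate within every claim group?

No

Simple: Adjuster 2 54/93 = 58.1%, the senior adjuster 11/15 = 73.3% → the senior adjuster
Complex: Adjuster 2 2/7 = 28.6%, the senior adjuster 55/160 = 34.4% → the senior adjuster
Moderate: Adjuster 2 19/63 = 30.2%, the senior adjuster 17/41 = 41.5% → the senior adjuster
Overall: Adjuster 2 75/163 = 46.0%, the senior adjuster 83/216 = 38.4% → Adjuster 2
The senior adjuster wins each claim group but Adjuster 2 wins overall — the comparison reverses. The senior adjuster's claims skew toward complex, which has a lower base rate.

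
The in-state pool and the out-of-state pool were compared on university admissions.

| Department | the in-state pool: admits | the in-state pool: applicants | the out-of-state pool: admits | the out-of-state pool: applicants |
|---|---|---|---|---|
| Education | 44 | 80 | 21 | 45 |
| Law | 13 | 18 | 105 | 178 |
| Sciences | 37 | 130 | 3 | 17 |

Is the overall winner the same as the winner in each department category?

No

Education: the in-state pool 44/80 = 55.0%, the out-of-state pool 21/45 = 46.7% → the in-state pool
Law: the in-state pool 13/18 = 72.2%, the out-of-state pool 105/178 = 59.0% → the in-state pool
Sciences: the in-state pool 37/130 = 28.5%, the out-of-state pool 3/17 = 17.6% → the in-state pool
Overall: the in-state pool 94/228 = 41.2%, the out-of-state pool 129/240 = 53.8% → the out-of-state pool
The in-state pool wins each department group but the out-of-state pool wins overall — the comparison reverses. The in-state pool's applicants skew toward Sciences, which has a lower base rate.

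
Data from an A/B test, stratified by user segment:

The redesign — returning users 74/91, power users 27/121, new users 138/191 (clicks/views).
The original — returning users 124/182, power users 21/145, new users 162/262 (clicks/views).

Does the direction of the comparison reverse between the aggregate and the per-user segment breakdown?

Returning users: the redesign 74/91 = 81.3%, the original 124/182 = 68.1% → the redesign
Power users: the redesign 27/121 = 22.3%, the original 21/145 = 14.5% → the redesign
New users: the redesign 138/191 = 72.3%, the original 162/262 = 61.8% → the redesign
Overall: the redesign 239/403 = 59.3%, the original 307/589 = 52.1% → the redesign
The redesign wins overall and in every user group — no reversal.

No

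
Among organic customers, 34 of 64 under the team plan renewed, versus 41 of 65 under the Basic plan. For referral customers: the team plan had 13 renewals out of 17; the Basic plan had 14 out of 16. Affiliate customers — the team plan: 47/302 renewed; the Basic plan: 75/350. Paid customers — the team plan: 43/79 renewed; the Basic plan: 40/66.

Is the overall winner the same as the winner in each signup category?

Organic: the team plan 34/64 = 53.1%, the Basic plan 41/65 = 63.1% → the Basic plan
Referral: the team plan 13/17 = 76.5%, the Basic plan 14/16 = 87.5% → the Basic plan
Affiliate: the team plan 47/302 = 15.6%, the Basic plan 75/350 = 21.4% → the Basic plan
Paid: the team plan 43/79 = 54.4%, the Basic plan 40/66 = 60.6% → the Basic plan
Overall: the team plan 137/462 = 29.7%, the Basic plan 170/497 = 34.2% → the Basic plan
The Basic plan wins overall and in every signup group — no reversal.

Yes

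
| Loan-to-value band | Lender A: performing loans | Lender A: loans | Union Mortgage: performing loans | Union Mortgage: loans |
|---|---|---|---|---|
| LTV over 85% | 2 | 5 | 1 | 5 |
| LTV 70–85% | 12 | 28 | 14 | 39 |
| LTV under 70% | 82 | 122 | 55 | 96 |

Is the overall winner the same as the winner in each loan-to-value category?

LTV over 85%: Lender A 2/5 = 40.0%, Union Mortgage 1/5 = 20.0% → Lender A
LTV 70–85%: Lender A 12/28 = 42.9%, Union Mortgage 14/39 = 35.9% → Lender A
LTV under 70%: Lender A 82/122 = 67.2%, Union Mortgage 55/96 = 57.3% → Lender A
Overall: Lender A 96/155 = 61.9%, Union Mortgage 70/140 = 50.0% → Lender A
Lender A wins overall and in every loan-to-value group — no reversal.

Yes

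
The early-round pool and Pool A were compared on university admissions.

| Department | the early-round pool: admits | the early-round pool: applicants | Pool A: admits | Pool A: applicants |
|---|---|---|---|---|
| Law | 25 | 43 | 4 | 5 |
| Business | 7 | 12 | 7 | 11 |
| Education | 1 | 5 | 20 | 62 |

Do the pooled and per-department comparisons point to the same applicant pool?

Law: the early-round pool 25/43 = 58.1%, Pool A 4/5 = 80.0% → Pool A
Business: the early-round pool 7/12 = 58.3%, Pool A 7/11 = 63.6% → Pool A
Education: the early-round pool 1/5 = 20.0%, Pool A 20/62 = 32.3% → Pool A
Overall: the early-round pool 33/60 = 55.0%, Pool A 31/78 = 39.7% → the early-round pool
Pool A wins each department group but the early-round pool wins overall — the comparison reverses. Pool A's applicants skew toward Education, which has a lower base rate.

No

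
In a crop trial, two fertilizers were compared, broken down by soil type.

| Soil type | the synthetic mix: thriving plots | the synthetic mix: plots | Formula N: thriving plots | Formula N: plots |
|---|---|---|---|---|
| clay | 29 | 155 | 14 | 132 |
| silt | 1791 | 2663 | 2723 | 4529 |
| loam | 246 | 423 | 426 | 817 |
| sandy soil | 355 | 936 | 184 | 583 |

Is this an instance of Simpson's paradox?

No

Clay: the synthetic mix 29/155 = 18.7%, Formula N 14/132 = 10.6% → the synthetic mix
Silt: the synthetic mix 1791/2663 = 67.3%, Formula N 2723/4529 = 60.1% → the synthetic mix
Loam: the synthetic mix 246/423 = 58.2%, Formula N 426/817 = 52.1% → the synthetic mix
Sandy soil: the synthetic mix 355/936 = 37.9%, Formula N 184/583 = 31.6% → the synthetic mix
Overall: the synthetic mix 2421/4177 = 58.0%, Formula N 3347/6061 = 55.2% → the synthetic mix
The synthetic mix wins overall and in every soil group — no reversal.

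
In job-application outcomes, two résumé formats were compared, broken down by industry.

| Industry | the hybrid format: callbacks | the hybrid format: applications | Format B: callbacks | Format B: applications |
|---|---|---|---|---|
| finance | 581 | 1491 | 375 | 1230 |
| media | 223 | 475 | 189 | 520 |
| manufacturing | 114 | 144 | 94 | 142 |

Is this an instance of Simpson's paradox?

Finance: the hybrid format 581/1491 = 39.0%, Format B 375/1230 = 30.5% → the hybrid format
Media: the hybrid format 223/475 = 46.9%, Format B 189/520 = 36.3% → the hybrid format
Manufacturing: the hybrid format 114/144 = 79.2%, Format B 94/142 = 66.2% → the hybrid format
Overall: the hybrid format 918/2110 = 43.5%, Format B 658/1892 = 34.8% → the hybrid format
The hybrid format wins overall and in every industry group — no reversal.

No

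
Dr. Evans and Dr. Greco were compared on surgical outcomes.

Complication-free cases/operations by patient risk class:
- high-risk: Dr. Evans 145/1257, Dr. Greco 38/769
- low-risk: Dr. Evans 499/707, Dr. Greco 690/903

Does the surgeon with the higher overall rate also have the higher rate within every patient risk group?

No

High-risk: Dr. Evans 145/1257 = 11.5%, Dr. Greco 38/769 = 4.9% → Dr. Evans
Low-risk: Dr. Evans 499/707 = 70.6%, Dr. Greco 690/903 = 76.4% → Dr. Greco
Overall: Dr. Evans 644/1964 = 32.8%, Dr. Greco 728/1672 = 43.5% → Dr. Greco
Neither sweeps: Dr. Evans wins 1 of 2 groups, Dr. Greco wins 1. Dr. Greco wins overall but not every group — no Simpson reversal.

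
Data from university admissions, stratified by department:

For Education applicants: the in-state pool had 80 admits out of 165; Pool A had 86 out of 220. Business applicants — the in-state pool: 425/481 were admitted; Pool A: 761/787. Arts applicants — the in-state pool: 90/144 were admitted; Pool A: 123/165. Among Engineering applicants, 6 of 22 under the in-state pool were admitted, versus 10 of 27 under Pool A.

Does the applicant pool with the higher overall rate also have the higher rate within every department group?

Education: the in-state pool 80/165 = 48.5%, Pool A 86/220 = 39.1% → the in-state pool
Business: the in-state pool 425/481 = 88.4%, Pool A 761/787 = 96.7% → Pool A
Arts: the in-state pool 90/144 = 62.5%, Pool A 123/165 = 74.5% → Pool A
Engineering: the in-state pool 6/22 = 27.3%, Pool A 10/27 = 37.0% → Pool A
Overall: the in-state pool 601/812 = 74.0%, Pool A 980/1199 = 81.7% → Pool A
Neither sweeps: the in-state pool wins 1 of 4 groups, Pool A wins 3. Pool A wins overall but not every group — no Simpson reversal.

No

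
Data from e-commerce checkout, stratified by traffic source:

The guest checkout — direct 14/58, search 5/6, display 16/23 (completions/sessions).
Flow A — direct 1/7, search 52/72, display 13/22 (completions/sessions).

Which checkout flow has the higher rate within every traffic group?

Direct: the guest checkout 14/58 = 24.1%, Flow A 1/7 = 14.3% → the guest checkout
Search: the guest checkout 5/6 = 83.3%, Flow A 52/72 = 72.2% → the guest checkout
Display: the guest checkout 16/23 = 69.6%, Flow A 13/22 = 59.1% → the guest checkout
The guest checkout has the higher rate in all 3 groups.

the guest checkout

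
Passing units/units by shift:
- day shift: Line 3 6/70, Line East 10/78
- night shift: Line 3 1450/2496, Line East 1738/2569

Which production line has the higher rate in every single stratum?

Line East

Day shift: Line 3 6/70 = 8.6%, Line East 10/78 = 12.8% → Line East
Night shift: Line 3 1450/2496 = 58.1%, Line East 1738/2569 = 67.7% → Line East
Line East has the higher rate in both groups.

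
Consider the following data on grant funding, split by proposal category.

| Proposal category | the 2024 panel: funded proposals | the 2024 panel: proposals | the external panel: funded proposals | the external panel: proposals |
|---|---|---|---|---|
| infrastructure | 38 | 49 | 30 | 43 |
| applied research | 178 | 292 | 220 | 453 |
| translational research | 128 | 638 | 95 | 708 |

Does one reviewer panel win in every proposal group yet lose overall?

No

Infrastructure: the 2024 panel 38/49 = 77.6%, the external panel 30/43 = 69.8% → the 2024 panel
Applied research: the 2024 panel 178/292 = 61.0%, the external panel 220/453 = 48.6% → the 2024 panel
Translational research: the 2024 panel 128/638 = 20.1%, the external panel 95/708 = 13.4% → the 2024 panel
Overall: the 2024 panel 344/979 = 35.1%, the external panel 345/1204 = 28.7% → the 2024 panel
The 2024 panel wins overall and in every proposal group — no reversal.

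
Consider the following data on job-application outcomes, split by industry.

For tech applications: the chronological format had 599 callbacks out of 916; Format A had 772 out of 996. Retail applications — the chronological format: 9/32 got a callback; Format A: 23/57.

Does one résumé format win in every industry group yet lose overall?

No

Tech: the chronological format 599/916 = 65.4%, Format A 772/996 = 77.5% → Format A
Retail: the chronological format 9/32 = 28.1%, Format A 23/57 = 40.4% → Format A
Overall: the chronological format 608/948 = 64.1%, Format A 795/1053 = 75.5% → Format A
Format A wins overall and in every industry group — no reversal.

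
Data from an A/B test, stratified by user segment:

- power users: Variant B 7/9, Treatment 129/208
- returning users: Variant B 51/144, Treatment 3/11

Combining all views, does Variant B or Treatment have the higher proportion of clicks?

Treatment

Power users: Variant B 7/9 = 77.8%, Treatment 129/208 = 62.0% → Variant B
Returning users: Variant B 51/144 = 35.4%, Treatment 3/11 = 27.3% → Variant B
Overall: Variant B 58/153 = 37.9%, Treatment 132/219 = 60.3% → Treatment
(Variant B wins every user group but Treatment wins overall — Variant B's views skew toward the low-rate returning users group.)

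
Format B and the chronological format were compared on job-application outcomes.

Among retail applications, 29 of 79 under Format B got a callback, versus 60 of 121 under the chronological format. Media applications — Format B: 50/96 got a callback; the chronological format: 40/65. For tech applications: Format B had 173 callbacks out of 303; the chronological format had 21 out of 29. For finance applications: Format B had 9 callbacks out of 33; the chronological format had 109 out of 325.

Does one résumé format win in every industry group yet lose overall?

Retail: Format B 29/79 = 36.7%, the chronological format 60/121 = 49.6% → the chronological format
Media: Format B 50/96 = 52.1%, the chronological format 40/65 = 61.5% → the chronological format
Tech: Format B 173/303 = 57.1%, the chronological format 21/29 = 72.4% → the chronological format
Finance: Format B 9/33 = 27.3%, the chronological format 109/325 = 33.5% → the chronological format
Overall: Format B 261/511 = 51.1%, the chronological format 230/540 = 42.6% → Format B
The chronological format wins each industry group but Format B wins overall — the comparison reverses. The chronological format's applications skew toward finance, which has a lower base rate.

Yes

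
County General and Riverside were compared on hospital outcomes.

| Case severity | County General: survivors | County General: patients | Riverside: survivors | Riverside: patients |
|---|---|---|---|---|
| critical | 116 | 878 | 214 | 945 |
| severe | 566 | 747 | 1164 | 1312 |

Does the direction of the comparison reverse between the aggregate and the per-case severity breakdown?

Critical: County General 116/878 = 13.2%, Riverside 214/945 = 22.6% → Riverside
Severe: County General 566/747 = 75.8%, Riverside 1164/1312 = 88.7% → Riverside
Overall: County General 682/1625 = 42.0%, Riverside 1378/2257 = 61.1% → Riverside
Riverside wins overall and in every case group — no reversal.

No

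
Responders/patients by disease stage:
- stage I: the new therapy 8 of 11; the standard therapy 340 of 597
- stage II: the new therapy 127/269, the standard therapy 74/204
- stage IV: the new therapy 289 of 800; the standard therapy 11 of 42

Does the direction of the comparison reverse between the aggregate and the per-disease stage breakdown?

Yes

Stage I: the new therapy 8/11 = 72.7%, the standard therapy 340/597 = 57.0% → the new therapy
Stage II: the new therapy 127/269 = 47.2%, the standard therapy 74/204 = 36.3% → the new therapy
Stage IV: the new therapy 289/800 = 36.1%, the standard therapy 11/42 = 26.2% → the new therapy
Overall: the new therapy 424/1080 = 39.3%, the standard therapy 425/843 = 50.4% → the standard therapy
The new therapy wins each disease group but the standard therapy wins overall — the comparison reverses. The new therapy's patients skew toward stage IV, which has a lower base rate.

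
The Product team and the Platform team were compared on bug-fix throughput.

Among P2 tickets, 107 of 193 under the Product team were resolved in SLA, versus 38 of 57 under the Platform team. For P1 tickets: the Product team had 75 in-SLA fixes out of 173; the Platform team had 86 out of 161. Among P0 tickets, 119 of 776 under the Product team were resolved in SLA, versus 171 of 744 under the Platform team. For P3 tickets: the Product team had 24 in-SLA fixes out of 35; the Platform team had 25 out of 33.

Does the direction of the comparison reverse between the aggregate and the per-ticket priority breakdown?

P2: the Product team 107/193 = 55.4%, the Platform team 38/57 = 66.7% → the Platform team
P1: the Product team 75/173 = 43.4%, the Platform team 86/161 = 53.4% → the Platform team
P0: the Product team 119/776 = 15.3%, the Platform team 171/744 = 23.0% → the Platform team
P3: the Product team 24/35 = 68.6%, the Platform team 25/33 = 75.8% → the Platform team
Overall: the Product team 325/1177 = 27.6%, the Platform team 320/995 = 32.2% → the Platform team
The Platform team wins overall and in every ticket group — no reversal.

No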